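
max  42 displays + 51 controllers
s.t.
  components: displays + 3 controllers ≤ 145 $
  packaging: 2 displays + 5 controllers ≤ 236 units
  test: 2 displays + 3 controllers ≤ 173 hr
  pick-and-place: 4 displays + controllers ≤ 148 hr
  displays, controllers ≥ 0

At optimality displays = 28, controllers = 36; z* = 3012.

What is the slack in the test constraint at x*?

9

test used = 2·28 + 3·36 = 164; slack = 173 − 164 = 9.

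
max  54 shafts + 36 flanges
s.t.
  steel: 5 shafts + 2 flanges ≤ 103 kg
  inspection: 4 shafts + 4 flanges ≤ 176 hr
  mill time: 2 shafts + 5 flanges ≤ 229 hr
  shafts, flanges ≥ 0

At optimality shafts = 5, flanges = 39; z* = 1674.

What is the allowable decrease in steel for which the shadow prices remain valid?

Binding constraints: steel, inspection. The basis is B = [[5,2],[4,4]] with det 12.
Per unit decrease in steel, x* moves by d = (-0.3333, 0.3333).
The basis stays optimal until shafts reaches 0; allowable decrease = 15 kg.

15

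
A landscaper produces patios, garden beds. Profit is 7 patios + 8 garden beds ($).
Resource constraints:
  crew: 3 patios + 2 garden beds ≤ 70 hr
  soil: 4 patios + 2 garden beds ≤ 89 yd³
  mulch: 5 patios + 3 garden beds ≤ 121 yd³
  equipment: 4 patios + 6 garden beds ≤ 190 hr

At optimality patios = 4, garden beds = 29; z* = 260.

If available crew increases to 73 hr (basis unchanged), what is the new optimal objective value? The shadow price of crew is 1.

Δb = 3, so new z* = 260 + (1)·(3) = 260 + 3 = 263.

263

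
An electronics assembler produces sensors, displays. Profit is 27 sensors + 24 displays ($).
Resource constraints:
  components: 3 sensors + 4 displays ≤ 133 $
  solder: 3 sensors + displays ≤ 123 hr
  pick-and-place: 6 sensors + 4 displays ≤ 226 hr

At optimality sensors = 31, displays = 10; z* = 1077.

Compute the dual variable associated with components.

At the optimum: components uses 133 of 133 (binding); solder uses 103 of 123 (slack = 20); pick-and-place uses 226 of 226 (binding).
By complementary slackness, y = 0 for the non-binding constraint.
Dual feasibility on the basic columns requires 3·y_components + 6·y_pick-and-place = 27, 4·y_components + 4·y_pick-and-place = 24.
→ y_components = 3 and y_pick-and-place = 3.
Shadow price of components = 3.

3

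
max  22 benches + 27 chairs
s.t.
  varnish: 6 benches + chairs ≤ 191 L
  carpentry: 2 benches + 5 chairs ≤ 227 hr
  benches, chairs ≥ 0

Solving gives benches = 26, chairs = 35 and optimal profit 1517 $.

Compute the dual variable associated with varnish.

2

At the optimum: varnish uses 191 of 191 (binding); carpentry uses 227 of 227 (binding).
Dual feasibility on the basic columns requires 6·y_varnish + 2·y_carpentry = 22, 1·y_varnish + 5·y_carpentry = 27.
→ y_varnish = 2 and y_carpentry = 5.
Shadow price of varnish = 2.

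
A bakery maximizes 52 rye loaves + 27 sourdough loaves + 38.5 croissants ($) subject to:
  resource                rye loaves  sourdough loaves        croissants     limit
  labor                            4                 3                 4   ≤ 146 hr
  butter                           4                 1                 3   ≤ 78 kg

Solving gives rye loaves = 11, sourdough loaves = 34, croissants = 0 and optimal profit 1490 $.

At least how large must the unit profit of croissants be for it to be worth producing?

46

Both labor and butter are binding at x*.
Dual feasibility on the basic columns requires 4·y_labor + 4·y_butter = 52, 3·y_labor + 1·y_butter = 27.
→ y_labor = 7 and y_butter = 6.
croissants enters the basis when its profit ≥ yᵀa₃ = 7·4 + 6·3 = 46.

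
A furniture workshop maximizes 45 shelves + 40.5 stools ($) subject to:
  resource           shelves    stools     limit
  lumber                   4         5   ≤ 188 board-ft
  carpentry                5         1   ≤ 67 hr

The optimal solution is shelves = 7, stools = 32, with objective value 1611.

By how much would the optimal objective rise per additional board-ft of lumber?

Both lumber and carpentry are binding at x*.
From A_Bᵀ y = c: 4·y_lumber + 5·y_carpentry = 45; 5·y_lumber + 1·y_carpentry = 40.5.
Solving: y_lumber = 7.5, y_carpentry = 3.
Shadow price of lumber = 7.5.

7.5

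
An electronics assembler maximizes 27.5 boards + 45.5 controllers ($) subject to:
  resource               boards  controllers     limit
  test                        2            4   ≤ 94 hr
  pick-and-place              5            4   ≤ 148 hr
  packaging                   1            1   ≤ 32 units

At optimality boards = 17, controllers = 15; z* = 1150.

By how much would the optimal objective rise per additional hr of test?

9

At the optimum: test uses 94 of 94 (binding); pick-and-place uses 145 of 148 (slack = 3); packaging uses 32 of 32 (binding).
Since pick-and-place is not tight, its dual is 0.
The binding rows give the dual system: 2·y_test + 1·y_packaging = 27.5 and 4·y_test + 1·y_packaging = 45.5.
Solving: y_test = 9, y_packaging = 9.5.
Shadow price of test = 9.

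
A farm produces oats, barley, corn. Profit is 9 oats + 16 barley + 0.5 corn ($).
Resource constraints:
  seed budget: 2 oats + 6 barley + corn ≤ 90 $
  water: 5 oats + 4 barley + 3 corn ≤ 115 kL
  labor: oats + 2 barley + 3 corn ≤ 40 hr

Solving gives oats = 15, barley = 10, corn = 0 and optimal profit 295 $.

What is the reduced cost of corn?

At the optimum: seed budget uses 90 of 90 (binding); water uses 115 of 115 (binding); labor uses 35 of 40 (slack = 5).
By complementary slackness, y = 0 for the non-binding constraint.
The binding rows give the dual system: 2·y_seed budget + 5·y_water = 9 and 6·y_seed budget + 4·y_water = 16.
→ y_seed budget = 2 and y_water = 1.
Reduced cost of corn: c₃ − yᵀa₃ = 0.5 − (2·1 + 1·3) = 0.5 − 5 = -4.5.

-4.5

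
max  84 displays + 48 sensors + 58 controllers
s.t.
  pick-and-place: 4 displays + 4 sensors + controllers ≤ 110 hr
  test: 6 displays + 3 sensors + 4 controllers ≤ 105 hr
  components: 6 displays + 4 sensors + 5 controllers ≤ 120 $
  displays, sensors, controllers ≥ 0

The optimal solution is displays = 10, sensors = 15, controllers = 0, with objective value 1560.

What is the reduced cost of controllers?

Check each constraint at x*: pick-and-place 100/110 (slack 10); test 105/105 (tight); components 120/120 (tight).
Since pick-and-place is not tight, its dual is 0.
The binding rows give the dual system: 6·y_test + 6·y_components = 84 and 3·y_test + 4·y_components = 48.
→ y_test = 8 and y_components = 6.
Reduced cost of controllers: c₃ − yᵀa₃ = 58 − (8·4 + 6·5) = 58 − 62 = -4.

-4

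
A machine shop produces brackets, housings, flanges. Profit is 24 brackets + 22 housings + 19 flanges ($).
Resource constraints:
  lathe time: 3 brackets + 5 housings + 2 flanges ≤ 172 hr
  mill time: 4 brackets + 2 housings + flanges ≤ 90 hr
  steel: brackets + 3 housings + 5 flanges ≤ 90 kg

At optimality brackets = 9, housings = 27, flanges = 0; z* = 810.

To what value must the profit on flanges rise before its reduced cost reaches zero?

25

Binding: mill time and steel. Non-binding: lathe time (10 unused).
By complementary slackness, y = 0 for the non-binding constraint.
The binding rows give the dual system: 4·y_mill time + 1·y_steel = 24 and 2·y_mill time + 3·y_steel = 22.
Solving: y_mill time = 5, y_steel = 4.
flanges enters the basis when its profit ≥ yᵀa₃ = 5·1 + 4·5 = 25.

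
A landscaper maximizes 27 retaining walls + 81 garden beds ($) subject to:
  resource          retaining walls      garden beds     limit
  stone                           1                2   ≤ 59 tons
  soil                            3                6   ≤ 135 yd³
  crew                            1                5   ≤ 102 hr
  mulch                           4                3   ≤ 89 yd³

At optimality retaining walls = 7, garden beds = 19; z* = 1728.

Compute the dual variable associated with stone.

Check each constraint at x*: stone 45/59 (slack 14); soil 135/135 (tight); crew 102/102 (tight); mulch 85/89 (slack 4).
Slack constraints have shadow price 0 (complementary slackness).
The binding rows give the dual system: 3·y_soil + 1·y_crew = 27 and 6·y_soil + 5·y_crew = 81.
Solving: y_soil = 6, y_crew = 9.
Shadow price of stone = 0.

0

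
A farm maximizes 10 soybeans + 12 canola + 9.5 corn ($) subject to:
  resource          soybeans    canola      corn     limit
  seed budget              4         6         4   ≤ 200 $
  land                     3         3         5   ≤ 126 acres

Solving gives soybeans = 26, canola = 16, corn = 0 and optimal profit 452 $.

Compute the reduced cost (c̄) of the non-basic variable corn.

-4.5

At the optimum: seed budget uses 200 of 200 (binding); land uses 126 of 126 (binding).
The binding rows give the dual system: 4·y_seed budget + 3·y_land = 10 and 6·y_seed budget + 3·y_land = 12.
This yields shadow prices y_seed budget = 1, y_land = 2.
Reduced cost of corn: c₃ − yᵀa₃ = 9.5 − (1·4 + 2·5) = 9.5 − 14 = -4.5.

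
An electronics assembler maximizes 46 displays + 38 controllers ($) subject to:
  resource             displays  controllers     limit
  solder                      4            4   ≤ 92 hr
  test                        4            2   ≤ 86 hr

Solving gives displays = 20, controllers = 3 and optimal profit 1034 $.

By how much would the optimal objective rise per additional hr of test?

Both solder and test are binding at x*.
Dual feasibility on the basic columns requires 4·y_solder + 4·y_test = 46, 4·y_solder + 2·y_test = 38.
This yields shadow prices y_solder = 7.5, y_test = 4.
Shadow price of test = 4.

4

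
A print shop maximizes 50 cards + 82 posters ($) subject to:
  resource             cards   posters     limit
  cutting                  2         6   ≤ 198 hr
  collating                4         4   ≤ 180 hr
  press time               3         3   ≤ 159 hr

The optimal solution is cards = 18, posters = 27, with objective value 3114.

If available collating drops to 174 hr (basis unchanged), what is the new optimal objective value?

3063

Binding: cutting and collating. Non-binding: press time (24 unused).
By complementary slackness, y = 0 for the non-binding constraint.
The binding rows give the dual system: 2·y_cutting + 4·y_collating = 50 and 6·y_cutting + 4·y_collating = 82.
This yields shadow prices y_cutting = 8, y_collating = 8.5.
Δz = y_collating·Δb = 8.5 × (-6) = -51, so new z* = 3114 − 51 = 3063.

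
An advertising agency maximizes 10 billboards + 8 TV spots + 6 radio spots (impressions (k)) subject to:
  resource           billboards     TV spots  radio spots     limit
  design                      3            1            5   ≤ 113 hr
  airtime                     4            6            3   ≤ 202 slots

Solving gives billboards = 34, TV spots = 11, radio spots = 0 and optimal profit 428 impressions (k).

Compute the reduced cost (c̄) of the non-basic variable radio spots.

At the optimum: design uses 113 of 113 (binding); airtime uses 202 of 202 (binding).
From A_Bᵀ y = c: 3·y_design + 4·y_airtime = 10; 1·y_design + 6·y_airtime = 8.
→ y_design = 2 and y_airtime = 1.
Reduced cost of radio spots: c₃ − yᵀa₃ = 6 − (2·5 + 1·3) = 6 − 13 = -7.

-7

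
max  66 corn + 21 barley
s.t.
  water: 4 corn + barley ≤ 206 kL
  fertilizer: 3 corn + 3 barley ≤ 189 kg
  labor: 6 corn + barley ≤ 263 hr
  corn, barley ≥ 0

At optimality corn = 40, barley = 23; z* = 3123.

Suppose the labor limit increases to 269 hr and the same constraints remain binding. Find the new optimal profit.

3177

Binding: fertilizer and labor. Non-binding: water (23 unused).
Slack constraints have shadow price 0 (complementary slackness).
The binding rows give the dual system: 3·y_fertilizer + 6·y_labor = 66 and 3·y_fertilizer + 1·y_labor = 21.
This yields shadow prices y_fertilizer = 4, y_labor = 9.
Δz = y_labor·Δb = 9 × (6) = 54, so new z* = 3123 + 54 = 3177.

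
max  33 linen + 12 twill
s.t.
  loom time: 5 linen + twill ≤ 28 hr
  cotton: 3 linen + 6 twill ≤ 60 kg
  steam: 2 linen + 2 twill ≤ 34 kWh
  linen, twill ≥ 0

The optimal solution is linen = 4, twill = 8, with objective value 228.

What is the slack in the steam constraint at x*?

steam used = 2·4 + 2·8 = 24; slack = 34 − 24 = 10.

10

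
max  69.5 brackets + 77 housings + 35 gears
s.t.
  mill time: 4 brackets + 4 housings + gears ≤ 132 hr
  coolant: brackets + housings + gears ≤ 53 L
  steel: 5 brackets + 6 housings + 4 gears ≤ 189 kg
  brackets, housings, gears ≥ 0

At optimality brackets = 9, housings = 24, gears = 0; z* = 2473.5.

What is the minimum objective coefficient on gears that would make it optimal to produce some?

38

At the optimum: mill time uses 132 of 132 (binding); coolant uses 33 of 53 (slack = 20); steel uses 189 of 189 (binding).
Since coolant is not tight, its dual is 0.
From A_Bᵀ y = c: 4·y_mill time + 5·y_steel = 69.5; 4·y_mill time + 6·y_steel = 77.
→ y_mill time = 8 and y_steel = 7.5.
gears enters the basis when its profit ≥ yᵀa₃ = 8·1 + 7.5·4 = 38.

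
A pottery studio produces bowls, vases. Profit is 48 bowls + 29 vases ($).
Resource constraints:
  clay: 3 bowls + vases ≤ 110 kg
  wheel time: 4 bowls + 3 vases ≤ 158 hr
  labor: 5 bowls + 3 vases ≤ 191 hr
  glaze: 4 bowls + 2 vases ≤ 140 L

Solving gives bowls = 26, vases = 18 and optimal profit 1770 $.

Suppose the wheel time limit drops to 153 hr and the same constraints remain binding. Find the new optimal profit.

Binding: wheel time and glaze. Non-binding: clay (14 unused), labor (7 unused).
Slack constraints have shadow price 0 (complementary slackness).
From A_Bᵀ y = c: 4·y_wheel time + 4·y_glaze = 48; 3·y_wheel time + 2·y_glaze = 29.
This yields shadow prices y_wheel time = 5, y_glaze = 7.
Δz = y_wheel time·Δb = 5 × (-5) = -25, so new z* = 1770 − 25 = 1745.

1745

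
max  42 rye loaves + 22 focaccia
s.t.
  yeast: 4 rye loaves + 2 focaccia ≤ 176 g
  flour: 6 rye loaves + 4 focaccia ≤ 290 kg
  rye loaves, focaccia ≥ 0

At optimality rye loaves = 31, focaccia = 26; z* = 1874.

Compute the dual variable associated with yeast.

9

Both yeast and flour are binding at x*.
The binding rows give the dual system: 4·y_yeast + 6·y_flour = 42 and 2·y_yeast + 4·y_flour = 22.
→ y_yeast = 9 and y_flour = 1.
Shadow price of yeast = 9.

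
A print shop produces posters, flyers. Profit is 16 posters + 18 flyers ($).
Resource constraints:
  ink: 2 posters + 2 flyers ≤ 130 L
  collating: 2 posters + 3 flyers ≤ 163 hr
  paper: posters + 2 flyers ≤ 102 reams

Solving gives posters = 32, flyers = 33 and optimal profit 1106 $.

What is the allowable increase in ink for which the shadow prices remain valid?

33

Binding constraints: ink, collating. The basis is B = [[2,2],[2,3]] with det 2.
Per unit increase in ink, x* moves by d = (1.5, -1).
The basis stays optimal until flyers reaches 0; allowable increase = 33 L.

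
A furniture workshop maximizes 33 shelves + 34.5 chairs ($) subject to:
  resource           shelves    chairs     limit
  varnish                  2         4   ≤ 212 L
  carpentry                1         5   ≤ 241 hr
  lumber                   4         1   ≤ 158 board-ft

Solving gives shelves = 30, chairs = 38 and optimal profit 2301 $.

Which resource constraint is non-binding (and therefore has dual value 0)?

varnish: 212/212 (binding)
carpentry: 220/241 (slack 21)
lumber: 158/158 (binding)
By complementary slackness, a constraint with positive slack has shadow price 0 → carpentry.

carpentry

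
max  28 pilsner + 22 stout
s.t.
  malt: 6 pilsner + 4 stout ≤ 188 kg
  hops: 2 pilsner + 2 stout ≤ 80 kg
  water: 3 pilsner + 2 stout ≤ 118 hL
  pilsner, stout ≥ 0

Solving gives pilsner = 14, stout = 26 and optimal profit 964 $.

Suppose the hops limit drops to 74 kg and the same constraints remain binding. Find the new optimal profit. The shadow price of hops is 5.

934

Δb = -6, so new z* = 964 + (5)·(-6) = 964 − 30 = 934.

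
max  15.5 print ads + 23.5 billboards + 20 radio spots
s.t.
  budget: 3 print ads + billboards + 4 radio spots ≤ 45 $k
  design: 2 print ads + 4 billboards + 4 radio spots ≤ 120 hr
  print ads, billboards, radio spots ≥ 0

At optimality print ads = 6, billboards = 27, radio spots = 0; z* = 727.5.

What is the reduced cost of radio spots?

Both budget and design are binding at x*.
Dual feasibility on the basic columns requires 3·y_budget + 2·y_design = 15.5, 1·y_budget + 4·y_design = 23.5.
Solving: y_budget = 1.5, y_design = 5.5.
Reduced cost of radio spots: c₃ − yᵀa₃ = 20 − (1.5·4 + 5.5·4) = 20 − 28 = -8.

-8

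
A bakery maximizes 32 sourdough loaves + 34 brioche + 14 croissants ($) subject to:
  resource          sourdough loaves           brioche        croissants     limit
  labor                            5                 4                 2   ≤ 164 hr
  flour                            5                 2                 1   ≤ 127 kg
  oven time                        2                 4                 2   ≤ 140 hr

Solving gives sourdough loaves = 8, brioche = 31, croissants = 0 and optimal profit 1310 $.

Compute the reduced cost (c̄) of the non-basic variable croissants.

-3

Binding: labor and oven time. Non-binding: flour (25 unused).
Since flour is not tight, its dual is 0.
Dual feasibility on the basic columns requires 5·y_labor + 2·y_oven time = 32, 4·y_labor + 4·y_oven time = 34.
This yields shadow prices y_labor = 5, y_oven time = 3.5.
Reduced cost of croissants: c₃ − yᵀa₃ = 14 − (5·2 + 3.5·2) = 14 − 17 = -3.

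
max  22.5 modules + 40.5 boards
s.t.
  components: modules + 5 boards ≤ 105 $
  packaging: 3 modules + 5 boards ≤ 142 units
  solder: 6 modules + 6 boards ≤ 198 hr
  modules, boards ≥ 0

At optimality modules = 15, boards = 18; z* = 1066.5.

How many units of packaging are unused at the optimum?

7

packaging used = 3·15 + 5·18 = 135; slack = 142 − 135 = 7.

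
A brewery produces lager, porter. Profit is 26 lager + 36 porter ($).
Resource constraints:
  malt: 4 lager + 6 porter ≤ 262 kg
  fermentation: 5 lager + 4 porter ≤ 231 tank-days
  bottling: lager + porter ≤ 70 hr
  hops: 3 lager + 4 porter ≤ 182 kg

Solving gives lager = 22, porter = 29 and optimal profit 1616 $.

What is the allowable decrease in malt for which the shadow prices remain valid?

Binding constraints: malt, hops. The basis is B = [[4,6],[3,4]] with det -2.
Per unit decrease in malt, x* moves by d = (2, -1.5).
The basis stays optimal until fermentation becomes binding; allowable decrease = 1.25 kg.

1.25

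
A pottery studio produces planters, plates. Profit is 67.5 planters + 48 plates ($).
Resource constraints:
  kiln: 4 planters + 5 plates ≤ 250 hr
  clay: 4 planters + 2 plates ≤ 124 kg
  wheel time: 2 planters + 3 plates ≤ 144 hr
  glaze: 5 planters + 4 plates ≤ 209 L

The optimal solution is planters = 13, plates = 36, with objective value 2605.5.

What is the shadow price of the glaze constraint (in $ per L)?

9.5

Binding: clay and glaze. Non-binding: kiln (18 unused), wheel time (10 unused).
Slack constraints have shadow price 0 (complementary slackness).
From A_Bᵀ y = c: 4·y_clay + 5·y_glaze = 67.5; 2·y_clay + 4·y_glaze = 48.
This yields shadow prices y_clay = 5, y_glaze = 9.5.
Shadow price of glaze = 9.5.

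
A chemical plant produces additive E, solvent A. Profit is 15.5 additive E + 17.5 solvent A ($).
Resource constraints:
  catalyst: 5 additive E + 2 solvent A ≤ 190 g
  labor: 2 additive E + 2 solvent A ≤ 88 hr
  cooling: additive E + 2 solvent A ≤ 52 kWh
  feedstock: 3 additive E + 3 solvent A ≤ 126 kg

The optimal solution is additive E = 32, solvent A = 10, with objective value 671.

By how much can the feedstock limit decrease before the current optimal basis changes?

Binding constraints: cooling, feedstock. The basis is B = [[1,2],[3,3]] with det -3.
Per unit decrease in feedstock, x* moves by d = (-0.6667, 0.3333).
The basis stays optimal until additive E reaches 0; allowable decrease = 48 kg.

48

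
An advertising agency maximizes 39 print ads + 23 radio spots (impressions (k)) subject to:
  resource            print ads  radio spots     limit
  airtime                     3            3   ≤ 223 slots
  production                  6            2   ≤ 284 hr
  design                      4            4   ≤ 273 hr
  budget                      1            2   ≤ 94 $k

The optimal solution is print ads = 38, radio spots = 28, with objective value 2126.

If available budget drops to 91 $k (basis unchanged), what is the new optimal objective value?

2108

Binding: production and budget. Non-binding: airtime (25 unused), design (9 unused).
Slack constraints have shadow price 0 (complementary slackness).
Dual feasibility on the basic columns requires 6·y_production + 1·y_budget = 39, 2·y_production + 2·y_budget = 23.
This yields shadow prices y_production = 5.5, y_budget = 6.
Δz = y_budget·Δb = 6 × (-3) = -18, so new z* = 2126 − 18 = 2108.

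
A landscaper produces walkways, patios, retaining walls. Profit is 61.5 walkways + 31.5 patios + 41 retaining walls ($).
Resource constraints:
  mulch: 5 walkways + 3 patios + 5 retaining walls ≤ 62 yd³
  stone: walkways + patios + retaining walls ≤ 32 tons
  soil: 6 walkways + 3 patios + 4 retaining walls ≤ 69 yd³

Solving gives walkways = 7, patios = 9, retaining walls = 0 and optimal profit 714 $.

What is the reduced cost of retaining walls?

Binding: mulch and soil. Non-binding: stone (16 unused).
Slack constraints have shadow price 0 (complementary slackness).
From A_Bᵀ y = c: 5·y_mulch + 6·y_soil = 61.5; 3·y_mulch + 3·y_soil = 31.5.
Solving: y_mulch = 1.5, y_soil = 9.
Reduced cost of retaining walls: c₃ − yᵀa₃ = 41 − (1.5·5 + 9·4) = 41 − 43.5 = -2.5.

-2.5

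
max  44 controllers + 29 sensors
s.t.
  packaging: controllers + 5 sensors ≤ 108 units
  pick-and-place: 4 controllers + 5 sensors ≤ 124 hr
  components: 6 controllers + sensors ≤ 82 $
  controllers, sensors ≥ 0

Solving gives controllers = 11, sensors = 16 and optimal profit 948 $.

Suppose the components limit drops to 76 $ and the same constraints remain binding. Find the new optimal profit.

At the optimum: packaging uses 91 of 108 (slack = 17); pick-and-place uses 124 of 124 (binding); components uses 82 of 82 (binding).
Slack constraints have shadow price 0 (complementary slackness).
From A_Bᵀ y = c: 4·y_pick-and-place + 6·y_components = 44; 5·y_pick-and-place + 1·y_components = 29.
→ y_pick-and-place = 5 and y_components = 4.
Δz = y_components·Δb = 4 × (-6) = -24, so new z* = 948 − 24 = 924.

924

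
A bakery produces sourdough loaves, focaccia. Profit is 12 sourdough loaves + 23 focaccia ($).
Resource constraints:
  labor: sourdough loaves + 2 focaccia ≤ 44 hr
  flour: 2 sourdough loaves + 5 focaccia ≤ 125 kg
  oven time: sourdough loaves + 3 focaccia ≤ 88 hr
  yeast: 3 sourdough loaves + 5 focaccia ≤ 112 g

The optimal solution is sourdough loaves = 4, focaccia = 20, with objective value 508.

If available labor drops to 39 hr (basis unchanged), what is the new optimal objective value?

463

At the optimum: labor uses 44 of 44 (binding); flour uses 108 of 125 (slack = 17); oven time uses 64 of 88 (slack = 24); yeast uses 112 of 112 (binding).
Since flour, oven time are not tight, their duals are 0.
The binding rows give the dual system: 1·y_labor + 3·y_yeast = 12 and 2·y_labor + 5·y_yeast = 23.
→ y_labor = 9 and y_yeast = 1.
Δz = y_labor·Δb = 9 × (-5) = -45, so new z* = 508 − 45 = 463.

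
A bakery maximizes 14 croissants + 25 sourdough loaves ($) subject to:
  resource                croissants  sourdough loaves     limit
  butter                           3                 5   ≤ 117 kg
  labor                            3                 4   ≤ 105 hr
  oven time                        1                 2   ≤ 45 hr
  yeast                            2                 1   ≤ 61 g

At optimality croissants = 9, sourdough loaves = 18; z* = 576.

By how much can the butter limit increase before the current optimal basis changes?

Binding constraints: butter, oven time. The basis is B = [[3,5],[1,2]] with det 1.
Per unit increase in butter, x* moves by d = (2, -1).
The basis stays optimal until labor becomes binding; allowable increase = 3 kg.

3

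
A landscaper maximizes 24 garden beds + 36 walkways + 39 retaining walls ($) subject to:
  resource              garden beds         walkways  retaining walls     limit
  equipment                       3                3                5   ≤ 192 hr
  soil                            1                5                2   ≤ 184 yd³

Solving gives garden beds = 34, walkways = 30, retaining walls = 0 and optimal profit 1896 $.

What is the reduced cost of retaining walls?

Check each constraint at x*: equipment 192/192 (tight); soil 184/184 (tight).
The binding rows give the dual system: 3·y_equipment + 1·y_soil = 24 and 3·y_equipment + 5·y_soil = 36.
→ y_equipment = 7 and y_soil = 3.
Reduced cost of retaining walls: c₃ − yᵀa₃ = 39 − (7·5 + 3·2) = 39 − 41 = -2.

-2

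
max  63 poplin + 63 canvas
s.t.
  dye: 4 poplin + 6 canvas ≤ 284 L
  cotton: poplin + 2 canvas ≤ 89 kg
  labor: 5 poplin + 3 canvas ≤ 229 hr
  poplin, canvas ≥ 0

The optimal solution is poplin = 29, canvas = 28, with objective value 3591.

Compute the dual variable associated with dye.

7

Check each constraint at x*: dye 284/284 (tight); cotton 85/89 (slack 4); labor 229/229 (tight).
Since cotton is not tight, its dual is 0.
Dual feasibility on the basic columns requires 4·y_dye + 5·y_labor = 63, 6·y_dye + 3·y_labor = 63.
This yields shadow prices y_dye = 7, y_labor = 7.
Shadow price of dye = 7.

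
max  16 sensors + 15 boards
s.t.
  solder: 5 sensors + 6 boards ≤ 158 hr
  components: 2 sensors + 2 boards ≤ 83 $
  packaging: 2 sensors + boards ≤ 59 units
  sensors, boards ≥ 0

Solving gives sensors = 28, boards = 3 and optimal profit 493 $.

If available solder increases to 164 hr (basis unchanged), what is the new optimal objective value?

Binding: solder and packaging. Non-binding: components (21 unused).
Since components is not tight, its dual is 0.
Dual feasibility on the basic columns requires 5·y_solder + 2·y_packaging = 16, 6·y_solder + 1·y_packaging = 15.
Solving: y_solder = 2, y_packaging = 3.
Δz = y_solder·Δb = 2 × (6) = 12, so new z* = 493 + 12 = 505.

505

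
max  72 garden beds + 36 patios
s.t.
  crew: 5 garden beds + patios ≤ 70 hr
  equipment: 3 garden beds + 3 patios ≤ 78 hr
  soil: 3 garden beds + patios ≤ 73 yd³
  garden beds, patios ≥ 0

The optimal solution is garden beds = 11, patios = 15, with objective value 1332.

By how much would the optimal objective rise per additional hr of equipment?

At the optimum: crew uses 70 of 70 (binding); equipment uses 78 of 78 (binding); soil uses 48 of 73 (slack = 25).
Slack constraints have shadow price 0 (complementary slackness).
The binding rows give the dual system: 5·y_crew + 3·y_equipment = 72 and 1·y_crew + 3·y_equipment = 36.
This yields shadow prices y_crew = 9, y_equipment = 9.
Shadow price of equipment = 9.

9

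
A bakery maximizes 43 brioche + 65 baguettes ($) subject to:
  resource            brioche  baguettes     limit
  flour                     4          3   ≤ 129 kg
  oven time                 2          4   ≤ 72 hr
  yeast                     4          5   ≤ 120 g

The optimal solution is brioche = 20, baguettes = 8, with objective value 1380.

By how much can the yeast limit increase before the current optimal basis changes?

15

Binding constraints: oven time, yeast. The basis is B = [[2,4],[4,5]] with det -6.
Per unit increase in yeast, x* moves by d = (0.6667, -0.3333).
The basis stays optimal until flour becomes binding; allowable increase = 15 g.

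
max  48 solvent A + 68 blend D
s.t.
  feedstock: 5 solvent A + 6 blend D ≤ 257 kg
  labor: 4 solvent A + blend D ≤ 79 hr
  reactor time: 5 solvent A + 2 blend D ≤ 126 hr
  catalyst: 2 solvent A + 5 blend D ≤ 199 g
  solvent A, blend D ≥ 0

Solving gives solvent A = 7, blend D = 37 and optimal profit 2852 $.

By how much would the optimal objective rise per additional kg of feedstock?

8

Binding: feedstock and catalyst. Non-binding: labor (14 unused), reactor time (17 unused).
By complementary slackness, y = 0 for the non-binding constraints.
The binding rows give the dual system: 5·y_feedstock + 2·y_catalyst = 48 and 6·y_feedstock + 5·y_catalyst = 68.
→ y_feedstock = 8 and y_catalyst = 4.
Shadow price of feedstock = 8.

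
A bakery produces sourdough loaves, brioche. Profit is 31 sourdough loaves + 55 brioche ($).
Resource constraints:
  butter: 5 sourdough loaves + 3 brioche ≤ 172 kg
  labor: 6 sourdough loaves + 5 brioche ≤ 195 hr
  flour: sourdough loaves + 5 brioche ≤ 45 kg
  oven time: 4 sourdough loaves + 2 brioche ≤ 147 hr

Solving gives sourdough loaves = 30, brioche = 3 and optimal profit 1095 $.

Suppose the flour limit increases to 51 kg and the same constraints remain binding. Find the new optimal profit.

Check each constraint at x*: butter 159/172 (slack 13); labor 195/195 (tight); flour 45/45 (tight); oven time 126/147 (slack 21).
Since butter, oven time are not tight, their duals are 0.
From A_Bᵀ y = c: 6·y_labor + 1·y_flour = 31; 5·y_labor + 5·y_flour = 55.
→ y_labor = 4 and y_flour = 7.
Δz = y_flour·Δb = 7 × (6) = 42, so new z* = 1095 + 42 = 1137.

1137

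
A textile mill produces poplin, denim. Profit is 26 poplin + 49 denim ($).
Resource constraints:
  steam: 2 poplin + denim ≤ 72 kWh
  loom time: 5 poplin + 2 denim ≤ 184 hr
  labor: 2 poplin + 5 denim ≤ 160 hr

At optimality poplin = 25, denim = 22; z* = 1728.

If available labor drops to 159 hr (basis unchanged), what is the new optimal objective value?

Check each constraint at x*: steam 72/72 (tight); loom time 169/184 (slack 15); labor 160/160 (tight).
Since loom time is not tight, its dual is 0.
The binding rows give the dual system: 2·y_steam + 2·y_labor = 26 and 1·y_steam + 5·y_labor = 49.
→ y_steam = 4 and y_labor = 9.
Δz = y_labor·Δb = 9 × (-1) = -9, so new z* = 1728 − 9 = 1719.

1719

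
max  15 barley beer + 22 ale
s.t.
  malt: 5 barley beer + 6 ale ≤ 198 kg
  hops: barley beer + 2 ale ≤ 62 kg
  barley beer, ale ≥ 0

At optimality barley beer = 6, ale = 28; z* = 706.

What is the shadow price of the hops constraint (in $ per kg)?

At the optimum: malt uses 198 of 198 (binding); hops uses 62 of 62 (binding).
The binding rows give the dual system: 5·y_malt + 1·y_hops = 15 and 6·y_malt + 2·y_hops = 22.
Solving: y_malt = 2, y_hops = 5.
Shadow price of hops = 5.

5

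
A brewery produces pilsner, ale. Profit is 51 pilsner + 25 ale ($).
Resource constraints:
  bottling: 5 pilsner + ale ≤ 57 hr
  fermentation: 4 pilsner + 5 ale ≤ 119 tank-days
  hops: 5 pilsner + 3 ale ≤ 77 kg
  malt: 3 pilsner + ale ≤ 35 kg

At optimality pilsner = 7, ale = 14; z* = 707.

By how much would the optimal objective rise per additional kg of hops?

At the optimum: bottling uses 49 of 57 (slack = 8); fermentation uses 98 of 119 (slack = 21); hops uses 77 of 77 (binding); malt uses 35 of 35 (binding).
Slack constraints have shadow price 0 (complementary slackness).
From A_Bᵀ y = c: 5·y_hops + 3·y_malt = 51; 3·y_hops + 1·y_malt = 25.
Solving: y_hops = 6, y_malt = 7.
Shadow price of hops = 6.

6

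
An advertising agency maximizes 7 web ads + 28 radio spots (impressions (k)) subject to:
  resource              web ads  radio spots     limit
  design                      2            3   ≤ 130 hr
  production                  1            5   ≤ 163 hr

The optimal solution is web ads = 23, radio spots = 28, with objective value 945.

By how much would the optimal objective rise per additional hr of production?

At the optimum: design uses 130 of 130 (binding); production uses 163 of 163 (binding).
From A_Bᵀ y = c: 2·y_design + 1·y_production = 7; 3·y_design + 5·y_production = 28.
Solving: y_design = 1, y_production = 5.
Shadow price of production = 5.

5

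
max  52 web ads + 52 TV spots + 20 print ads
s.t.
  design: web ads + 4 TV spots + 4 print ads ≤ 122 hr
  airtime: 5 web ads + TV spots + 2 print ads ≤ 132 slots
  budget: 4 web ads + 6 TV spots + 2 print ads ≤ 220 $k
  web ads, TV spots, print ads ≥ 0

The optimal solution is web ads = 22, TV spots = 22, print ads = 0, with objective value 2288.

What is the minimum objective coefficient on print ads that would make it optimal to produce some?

Binding: airtime and budget. Non-binding: design (12 unused).
Since design is not tight, its dual is 0.
The binding rows give the dual system: 5·y_airtime + 4·y_budget = 52 and 1·y_airtime + 6·y_budget = 52.
This yields shadow prices y_airtime = 4, y_budget = 8.
print ads enters the basis when its profit ≥ yᵀa₃ = 4·2 + 8·2 = 24.

24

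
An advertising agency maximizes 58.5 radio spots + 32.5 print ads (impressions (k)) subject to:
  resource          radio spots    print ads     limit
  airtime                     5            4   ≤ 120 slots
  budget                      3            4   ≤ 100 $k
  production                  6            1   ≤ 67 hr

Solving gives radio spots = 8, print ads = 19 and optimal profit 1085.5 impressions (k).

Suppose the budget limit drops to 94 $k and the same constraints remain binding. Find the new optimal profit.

1046.5

Binding: budget and production. Non-binding: airtime (4 unused).
Since airtime is not tight, its dual is 0.
Dual feasibility on the basic columns requires 3·y_budget + 6·y_production = 58.5, 4·y_budget + 1·y_production = 32.5.
This yields shadow prices y_budget = 6.5, y_production = 6.5.
Δz = y_budget·Δb = 6.5 × (-6) = -39, so new z* = 1085.5 − 39 = 1046.5.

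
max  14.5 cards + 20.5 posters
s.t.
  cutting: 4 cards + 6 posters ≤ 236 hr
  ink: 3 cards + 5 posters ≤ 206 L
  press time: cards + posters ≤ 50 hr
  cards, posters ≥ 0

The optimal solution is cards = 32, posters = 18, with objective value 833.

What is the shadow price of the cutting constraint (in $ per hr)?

At the optimum: cutting uses 236 of 236 (binding); ink uses 186 of 206 (slack = 20); press time uses 50 of 50 (binding).
By complementary slackness, y = 0 for the non-binding constraint.
From A_Bᵀ y = c: 4·y_cutting + 1·y_press time = 14.5; 6·y_cutting + 1·y_press time = 20.5.
→ y_cutting = 3 and y_press time = 2.5.
Shadow price of cutting = 3.

3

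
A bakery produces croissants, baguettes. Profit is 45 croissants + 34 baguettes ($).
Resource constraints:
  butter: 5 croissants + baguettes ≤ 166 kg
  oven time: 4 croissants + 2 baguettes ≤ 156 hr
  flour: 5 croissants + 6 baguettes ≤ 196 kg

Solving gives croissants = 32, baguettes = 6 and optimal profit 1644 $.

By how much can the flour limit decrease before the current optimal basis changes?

30

Binding constraints: butter, flour. The basis is B = [[5,1],[5,6]] with det 25.
Per unit decrease in flour, x* moves by d = (0.04, -0.2).
The basis stays optimal until baguettes reaches 0; allowable decrease = 30 kg.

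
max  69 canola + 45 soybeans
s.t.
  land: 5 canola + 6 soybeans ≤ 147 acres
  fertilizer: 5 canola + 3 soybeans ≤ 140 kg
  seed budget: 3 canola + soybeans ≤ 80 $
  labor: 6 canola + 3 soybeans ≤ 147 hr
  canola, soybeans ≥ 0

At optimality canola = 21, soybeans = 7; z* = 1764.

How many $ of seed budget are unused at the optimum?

seed budget used = 3·21 + 1·7 = 70; slack = 80 − 70 = 10.

10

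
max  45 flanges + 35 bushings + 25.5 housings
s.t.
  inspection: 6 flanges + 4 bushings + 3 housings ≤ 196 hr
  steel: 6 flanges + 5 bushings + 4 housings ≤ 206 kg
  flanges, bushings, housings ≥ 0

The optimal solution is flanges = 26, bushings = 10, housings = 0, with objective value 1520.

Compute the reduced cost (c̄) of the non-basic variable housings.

At the optimum: inspection uses 196 of 196 (binding); steel uses 206 of 206 (binding).
From A_Bᵀ y = c: 6·y_inspection + 6·y_steel = 45; 4·y_inspection + 5·y_steel = 35.
→ y_inspection = 2.5 and y_steel = 5.
Reduced cost of housings: c₃ − yᵀa₃ = 25.5 − (2.5·3 + 5·4) = 25.5 − 27.5 = -2.

-2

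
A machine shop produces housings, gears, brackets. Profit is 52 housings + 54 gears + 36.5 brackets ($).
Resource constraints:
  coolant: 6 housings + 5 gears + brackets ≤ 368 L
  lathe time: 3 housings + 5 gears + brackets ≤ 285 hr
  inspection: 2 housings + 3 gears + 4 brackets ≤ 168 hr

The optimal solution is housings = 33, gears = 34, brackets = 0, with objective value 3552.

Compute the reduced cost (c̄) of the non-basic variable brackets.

-1.5

Check each constraint at x*: coolant 368/368 (tight); lathe time 269/285 (slack 16); inspection 168/168 (tight).
By complementary slackness, y = 0 for the non-binding constraint.
The binding rows give the dual system: 6·y_coolant + 2·y_inspection = 52 and 5·y_coolant + 3·y_inspection = 54.
→ y_coolant = 6 and y_inspection = 8.
Reduced cost of brackets: c₃ − yᵀa₃ = 36.5 − (6·1 + 8·4) = 36.5 − 38 = -1.5.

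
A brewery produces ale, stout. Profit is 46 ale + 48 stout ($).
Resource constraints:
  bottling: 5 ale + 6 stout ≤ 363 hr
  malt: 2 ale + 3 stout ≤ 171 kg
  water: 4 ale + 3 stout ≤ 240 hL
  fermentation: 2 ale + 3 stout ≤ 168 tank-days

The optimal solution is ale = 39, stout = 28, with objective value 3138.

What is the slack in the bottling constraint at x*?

0

bottling used = 5·39 + 6·28 = 363; slack = 363 − 363 = 0.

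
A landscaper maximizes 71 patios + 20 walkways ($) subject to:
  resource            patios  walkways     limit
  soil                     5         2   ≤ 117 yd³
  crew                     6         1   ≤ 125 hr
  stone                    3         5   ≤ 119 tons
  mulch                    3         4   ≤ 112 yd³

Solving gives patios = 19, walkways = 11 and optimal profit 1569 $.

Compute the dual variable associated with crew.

Check each constraint at x*: soil 117/117 (tight); crew 125/125 (tight); stone 112/119 (slack 7); mulch 101/112 (slack 11).
By complementary slackness, y = 0 for the non-binding constraints.
Dual feasibility on the basic columns requires 5·y_soil + 6·y_crew = 71, 2·y_soil + 1·y_crew = 20.
→ y_soil = 7 and y_crew = 6.
Shadow price of crew = 6.

6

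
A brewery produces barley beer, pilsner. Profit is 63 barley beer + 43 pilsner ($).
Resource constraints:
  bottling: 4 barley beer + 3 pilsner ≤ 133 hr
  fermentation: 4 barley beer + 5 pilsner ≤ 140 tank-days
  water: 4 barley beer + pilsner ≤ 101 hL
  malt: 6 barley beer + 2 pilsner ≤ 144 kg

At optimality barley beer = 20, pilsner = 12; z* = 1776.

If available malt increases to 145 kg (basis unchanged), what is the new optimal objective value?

At the optimum: bottling uses 116 of 133 (slack = 17); fermentation uses 140 of 140 (binding); water uses 92 of 101 (slack = 9); malt uses 144 of 144 (binding).
By complementary slackness, y = 0 for the non-binding constraints.
Dual feasibility on the basic columns requires 4·y_fermentation + 6·y_malt = 63, 5·y_fermentation + 2·y_malt = 43.
This yields shadow prices y_fermentation = 6, y_malt = 6.5.
Δz = y_malt·Δb = 6.5 × (1) = 6.5, so new z* = 1776 + 6.5 = 1782.5.

1782.5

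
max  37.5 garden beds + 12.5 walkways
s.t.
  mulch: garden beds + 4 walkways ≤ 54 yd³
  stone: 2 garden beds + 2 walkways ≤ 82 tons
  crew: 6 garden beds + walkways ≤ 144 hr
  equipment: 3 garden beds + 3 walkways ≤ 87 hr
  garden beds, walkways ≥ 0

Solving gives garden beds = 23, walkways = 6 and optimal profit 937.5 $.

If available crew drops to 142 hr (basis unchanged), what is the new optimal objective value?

Check each constraint at x*: mulch 47/54 (slack 7); stone 58/82 (slack 24); crew 144/144 (tight); equipment 87/87 (tight).
Slack constraints have shadow price 0 (complementary slackness).
From A_Bᵀ y = c: 6·y_crew + 3·y_equipment = 37.5; 1·y_crew + 3·y_equipment = 12.5.
This yields shadow prices y_crew = 5, y_equipment = 2.5.
Δz = y_crew·Δb = 5 × (-2) = -10, so new z* = 937.5 − 10 = 927.5.

927.5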